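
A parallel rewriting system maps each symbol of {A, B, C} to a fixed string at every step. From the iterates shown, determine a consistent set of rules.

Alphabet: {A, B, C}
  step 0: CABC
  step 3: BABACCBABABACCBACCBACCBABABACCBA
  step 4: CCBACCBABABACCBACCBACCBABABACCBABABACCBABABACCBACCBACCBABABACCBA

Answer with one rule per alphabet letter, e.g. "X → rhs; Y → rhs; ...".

A->BA, B->CC, C->BA

  step 3 ⇒ step 4: BABACCBABABACCBACCBACCBABABACCBA ⇒ CC·BA·CC·BA·BA·BA·CC·BA·CC·BA·CC·BA·BA·BA·CC·BA·BA·BA·CC·BA·BA·BA·CC·BA·CC·BA·CC·BA·BA·BA·CC·BA
    A ↦ BA
    B ↦ CC
    C ↦ BA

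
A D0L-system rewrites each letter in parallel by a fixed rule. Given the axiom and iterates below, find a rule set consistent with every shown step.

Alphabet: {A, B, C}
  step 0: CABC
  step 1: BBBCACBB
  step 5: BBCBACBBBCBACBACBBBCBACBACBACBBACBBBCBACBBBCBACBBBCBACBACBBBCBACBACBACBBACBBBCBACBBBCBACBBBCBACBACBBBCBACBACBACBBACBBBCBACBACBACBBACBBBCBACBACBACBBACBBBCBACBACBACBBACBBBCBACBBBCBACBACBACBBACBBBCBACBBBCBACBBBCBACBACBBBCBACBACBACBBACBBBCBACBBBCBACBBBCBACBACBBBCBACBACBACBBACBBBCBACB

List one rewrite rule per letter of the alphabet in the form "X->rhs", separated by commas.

A->BBC, B->ACB, C->B

  step 0 ⇒ step 1: CABC ⇒ B·BBC·ACB·B
    A ↦ BBC
    B ↦ ACB
    C ↦ B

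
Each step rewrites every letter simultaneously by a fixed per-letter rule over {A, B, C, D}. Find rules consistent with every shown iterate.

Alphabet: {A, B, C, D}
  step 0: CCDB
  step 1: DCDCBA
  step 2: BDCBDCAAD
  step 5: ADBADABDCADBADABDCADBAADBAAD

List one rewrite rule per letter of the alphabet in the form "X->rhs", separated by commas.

  step 1 ⇒ step 2: DCDCBA ⇒ B·DC·B·DC·A·AD
    A ↦ AD
    B ↦ A
    C ↦ DC
    D ↦ B

A->AD, B->A, C->DC, D->B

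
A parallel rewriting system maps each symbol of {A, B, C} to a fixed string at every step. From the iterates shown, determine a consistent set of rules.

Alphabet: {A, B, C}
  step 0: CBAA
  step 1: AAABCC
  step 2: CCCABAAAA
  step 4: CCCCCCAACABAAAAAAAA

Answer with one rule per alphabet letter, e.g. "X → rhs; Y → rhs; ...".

A->C, B->AB, C->AA

  step 1 ⇒ step 2: AAABCC ⇒ C·C·C·AB·AA·AA
    A ↦ C
    B ↦ AB
    C ↦ AA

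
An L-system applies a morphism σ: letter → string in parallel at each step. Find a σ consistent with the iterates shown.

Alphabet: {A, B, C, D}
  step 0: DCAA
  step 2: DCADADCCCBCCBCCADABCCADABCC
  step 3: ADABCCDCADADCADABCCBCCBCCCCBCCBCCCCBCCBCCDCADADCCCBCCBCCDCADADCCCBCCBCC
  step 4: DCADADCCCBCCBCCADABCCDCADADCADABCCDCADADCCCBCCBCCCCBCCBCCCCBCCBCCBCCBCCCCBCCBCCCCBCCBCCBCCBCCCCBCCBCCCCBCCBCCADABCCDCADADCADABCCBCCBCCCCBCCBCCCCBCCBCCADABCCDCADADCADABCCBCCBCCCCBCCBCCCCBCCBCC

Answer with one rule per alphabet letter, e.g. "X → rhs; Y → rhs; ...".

A->DC, B->CC, C->BCC, D->ADA

  step 3 ⇒ step 4: ADABCCDCADADCADABCCBCCBCCCCBCCBCCCCBCCBCCDCADADCCCBCCBCCDCADADCCCBCCBCC ⇒ DC·ADA·DC·CC·BCC·BCC·ADA·BCC·DC·ADA·DC·ADA·BCC·DC·ADA·DC·CC·BCC·BCC·CC·BCC·BCC·CC·BCC·BCC·BCC·BCC·CC·BCC·BCC·CC·BCC·BCC·BCC·BCC·CC·BCC·BCC·CC·BCC·BCC·ADA·BCC·DC·ADA·DC·ADA·BCC·BCC·BCC·CC·BCC·BCC·CC·BCC·BCC·ADA·BCC·DC·ADA·DC·ADA·BCC·BCC·BCC·CC·BCC·BCC·CC·BCC·BCC
    A ↦ DC
    B ↦ CC
    C ↦ BCC
    D ↦ ADA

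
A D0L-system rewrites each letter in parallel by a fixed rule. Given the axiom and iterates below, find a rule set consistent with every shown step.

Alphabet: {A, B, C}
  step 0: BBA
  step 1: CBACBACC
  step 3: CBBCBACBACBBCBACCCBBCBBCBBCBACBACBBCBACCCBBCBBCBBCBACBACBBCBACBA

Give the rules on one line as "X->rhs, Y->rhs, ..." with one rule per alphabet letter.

A->CC, B->CBA, C->CBB

  step 0 ⇒ step 1: BBA ⇒ CBA·CBA·CC
    A ↦ CC
    B ↦ CBA
    C ↦ CBB  (constrained at step 1)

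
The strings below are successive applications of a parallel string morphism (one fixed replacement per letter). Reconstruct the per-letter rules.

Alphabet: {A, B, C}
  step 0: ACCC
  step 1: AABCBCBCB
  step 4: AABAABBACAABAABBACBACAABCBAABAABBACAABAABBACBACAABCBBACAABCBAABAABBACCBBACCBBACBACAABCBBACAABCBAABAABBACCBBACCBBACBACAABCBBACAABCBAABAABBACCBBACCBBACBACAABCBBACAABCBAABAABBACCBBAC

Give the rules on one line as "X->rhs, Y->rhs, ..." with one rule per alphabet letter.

  step 0 ⇒ step 1: ACCC ⇒ AAB·CB·CB·CB
    A ↦ AAB
    C ↦ CB
    B ↦ BAC  (constrained at step 1)

A->AAB, B->BAC, C->CB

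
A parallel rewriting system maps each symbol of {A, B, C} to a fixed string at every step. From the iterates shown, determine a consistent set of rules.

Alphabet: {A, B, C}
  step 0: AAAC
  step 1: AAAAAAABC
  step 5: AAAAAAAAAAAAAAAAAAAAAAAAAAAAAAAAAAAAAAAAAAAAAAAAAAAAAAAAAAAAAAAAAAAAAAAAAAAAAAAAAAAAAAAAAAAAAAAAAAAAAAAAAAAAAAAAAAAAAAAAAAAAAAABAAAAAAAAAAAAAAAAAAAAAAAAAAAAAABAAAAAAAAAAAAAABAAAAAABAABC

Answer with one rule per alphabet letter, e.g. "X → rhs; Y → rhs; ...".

A->AA, B->ABA, C->ABC

  step 0 ⇒ step 1: AAAC ⇒ AA·AA·AA·ABC
    A ↦ AA
    C ↦ ABC
    B ↦ ABA  (constrained at step 1)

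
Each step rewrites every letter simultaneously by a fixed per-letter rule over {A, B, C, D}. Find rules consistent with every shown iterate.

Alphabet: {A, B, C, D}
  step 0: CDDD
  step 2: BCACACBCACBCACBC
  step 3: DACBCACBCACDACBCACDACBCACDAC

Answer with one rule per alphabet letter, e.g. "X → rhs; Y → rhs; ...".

  step 2 ⇒ step 3: BCACACBCACBCACBC ⇒ D·AC·BC·AC·BC·AC·D·AC·BC·AC·D·AC·BC·AC·D·AC
    A ↦ BC
    B ↦ D
    C ↦ AC
    D ↦ CA  (constrained at step 0)

A->BC, B->D, C->AC, D->CA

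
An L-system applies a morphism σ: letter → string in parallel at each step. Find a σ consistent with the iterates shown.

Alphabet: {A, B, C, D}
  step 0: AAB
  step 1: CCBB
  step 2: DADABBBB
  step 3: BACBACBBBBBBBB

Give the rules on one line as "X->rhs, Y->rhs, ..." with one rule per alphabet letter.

A->C, B->BB, C->DA, D->BA

  step 2 ⇒ step 3: DADABBBB ⇒ BA·C·BA·C·BB·BB·BB·BB
    A ↦ C
    B ↦ BB
    D ↦ BA
  step 1 ⇒ step 2: CCBB ⇒ DA·DA·BB·BB
    C ↦ DA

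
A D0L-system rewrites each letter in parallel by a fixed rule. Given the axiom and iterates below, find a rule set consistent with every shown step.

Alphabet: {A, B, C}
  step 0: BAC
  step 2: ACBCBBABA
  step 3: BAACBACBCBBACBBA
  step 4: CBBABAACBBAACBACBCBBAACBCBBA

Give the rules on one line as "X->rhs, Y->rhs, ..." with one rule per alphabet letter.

A->BA, B->CB, C->A

  step 3 ⇒ step 4: BAACBACBCBBACBBA ⇒ CB·BA·BA·A·CB·BA·A·CB·A·CB·CB·BA·A·CB·CB·BA
    A ↦ BA
    B ↦ CB
    C ↦ A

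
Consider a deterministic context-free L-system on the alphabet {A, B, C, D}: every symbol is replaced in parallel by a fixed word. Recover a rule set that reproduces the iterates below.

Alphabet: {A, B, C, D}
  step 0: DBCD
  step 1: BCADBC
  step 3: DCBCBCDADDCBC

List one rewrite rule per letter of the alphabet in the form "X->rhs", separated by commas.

A->DC, B->A, C->D, D->BC

  step 0 ⇒ step 1: DBCD ⇒ BC·A·D·BC
    B ↦ A
    C ↦ D
    D ↦ BC
    A ↦ DC  (constrained at step 1)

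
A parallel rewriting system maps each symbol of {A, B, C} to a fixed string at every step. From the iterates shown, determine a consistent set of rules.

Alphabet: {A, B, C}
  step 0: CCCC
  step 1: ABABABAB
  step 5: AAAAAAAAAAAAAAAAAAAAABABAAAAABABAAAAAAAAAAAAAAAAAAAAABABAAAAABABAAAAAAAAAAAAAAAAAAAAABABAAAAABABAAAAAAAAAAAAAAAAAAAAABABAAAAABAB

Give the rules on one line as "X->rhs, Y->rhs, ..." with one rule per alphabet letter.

A->AA, B->CC, C->AB

  step 0 ⇒ step 1: CCCC ⇒ AB·AB·AB·AB
    C ↦ AB
    A ↦ AA  (constrained at step 1)
    B ↦ CC  (constrained at step 1)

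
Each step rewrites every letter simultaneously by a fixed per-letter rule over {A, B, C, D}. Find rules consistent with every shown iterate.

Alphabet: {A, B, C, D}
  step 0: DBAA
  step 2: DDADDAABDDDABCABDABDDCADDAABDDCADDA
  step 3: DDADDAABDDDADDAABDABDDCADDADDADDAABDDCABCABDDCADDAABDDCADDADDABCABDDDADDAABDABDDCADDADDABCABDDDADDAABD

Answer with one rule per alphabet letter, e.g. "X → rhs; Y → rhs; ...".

  step 2 ⇒ step 3: DDADDAABDDDABCABDABDDCADDAABDDCADDA ⇒ DDA·DDA·ABD·DDA·DDA·ABD·ABD·DCA·DDA·DDA·DDA·ABD·DCA·BC·ABD·DCA·DDA·ABD·DCA·DDA·DDA·BC·ABD·DDA·DDA·ABD·ABD·DCA·DDA·DDA·BC·ABD·DDA·DDA·ABD
    A ↦ ABD
    B ↦ DCA
    C ↦ BC
    D ↦ DDA

A->ABD, B->DCA, C->BC, D->DDA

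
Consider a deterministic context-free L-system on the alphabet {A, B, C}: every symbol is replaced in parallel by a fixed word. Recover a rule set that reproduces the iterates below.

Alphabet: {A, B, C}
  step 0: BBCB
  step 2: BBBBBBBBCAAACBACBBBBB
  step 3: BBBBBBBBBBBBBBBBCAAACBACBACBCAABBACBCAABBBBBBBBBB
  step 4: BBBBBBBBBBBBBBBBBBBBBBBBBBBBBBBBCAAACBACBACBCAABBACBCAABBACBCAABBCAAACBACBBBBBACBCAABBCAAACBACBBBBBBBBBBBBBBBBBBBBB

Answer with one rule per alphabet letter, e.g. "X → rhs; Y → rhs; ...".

A->ACB, B->BB, C->CAA

  step 3 ⇒ step 4: BBBBBBBBBBBBBBBBCAAACBACBACBCAABBACBCAABBBBBBBBBB ⇒ BB·BB·BB·BB·BB·BB·BB·BB·BB·BB·BB·BB·BB·BB·BB·BB·CAA·ACB·ACB·ACB·CAA·BB·ACB·CAA·BB·ACB·CAA·BB·CAA·ACB·ACB·BB·BB·ACB·CAA·BB·CAA·ACB·ACB·BB·BB·BB·BB·BB·BB·BB·BB·BB·BB
    A ↦ ACB
    B ↦ BB
    C ↦ CAA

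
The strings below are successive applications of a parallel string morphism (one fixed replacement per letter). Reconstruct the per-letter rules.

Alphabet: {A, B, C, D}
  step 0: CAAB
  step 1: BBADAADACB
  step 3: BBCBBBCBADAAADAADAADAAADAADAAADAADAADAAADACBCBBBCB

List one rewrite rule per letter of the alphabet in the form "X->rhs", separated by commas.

  step 0 ⇒ step 1: CAAB ⇒ BB·ADA·ADA·CB
    A ↦ ADA
    B ↦ CB
    C ↦ BB
    D ↦ A  (constrained at step 1)

A->ADA, B->CB, C->BB, D->A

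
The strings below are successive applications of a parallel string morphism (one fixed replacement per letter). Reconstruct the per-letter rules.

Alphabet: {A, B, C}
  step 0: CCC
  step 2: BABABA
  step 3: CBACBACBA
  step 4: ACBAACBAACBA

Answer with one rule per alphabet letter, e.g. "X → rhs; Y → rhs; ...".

A->BA, B->C, C->A

  step 3 ⇒ step 4: CBACBACBA ⇒ A·C·BA·A·C·BA·A·C·BA
    A ↦ BA
    B ↦ C
    C ↦ A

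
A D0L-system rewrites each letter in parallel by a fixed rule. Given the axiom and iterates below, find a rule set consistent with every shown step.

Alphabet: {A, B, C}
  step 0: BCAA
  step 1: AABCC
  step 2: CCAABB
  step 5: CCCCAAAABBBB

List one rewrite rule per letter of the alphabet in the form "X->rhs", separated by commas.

A->C, B->AA, C->B

  step 1 ⇒ step 2: AABCC ⇒ C·C·AA·B·B
    A ↦ C
    B ↦ AA
    C ↦ B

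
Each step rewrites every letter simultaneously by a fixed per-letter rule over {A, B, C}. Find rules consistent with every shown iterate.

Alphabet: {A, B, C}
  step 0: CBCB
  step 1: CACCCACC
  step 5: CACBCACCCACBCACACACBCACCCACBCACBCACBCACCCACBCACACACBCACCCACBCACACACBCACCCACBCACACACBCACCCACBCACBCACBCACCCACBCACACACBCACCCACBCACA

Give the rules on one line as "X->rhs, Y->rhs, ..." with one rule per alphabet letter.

  step 0 ⇒ step 1: CBCB ⇒ CA·CC·CA·CC
    B ↦ CC
    C ↦ CA
    A ↦ CB  (constrained at step 1)

A->CB, B->CC, C->CA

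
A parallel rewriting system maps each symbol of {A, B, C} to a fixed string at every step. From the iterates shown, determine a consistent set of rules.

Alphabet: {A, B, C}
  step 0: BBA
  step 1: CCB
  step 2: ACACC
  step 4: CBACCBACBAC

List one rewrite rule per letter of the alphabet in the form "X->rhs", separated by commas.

  step 1 ⇒ step 2: CCB ⇒ AC·AC·C
    B ↦ C
    C ↦ AC
  step 0 ⇒ step 1: BBA ⇒ C·C·B
    A ↦ B

A->B, B->C, C->AC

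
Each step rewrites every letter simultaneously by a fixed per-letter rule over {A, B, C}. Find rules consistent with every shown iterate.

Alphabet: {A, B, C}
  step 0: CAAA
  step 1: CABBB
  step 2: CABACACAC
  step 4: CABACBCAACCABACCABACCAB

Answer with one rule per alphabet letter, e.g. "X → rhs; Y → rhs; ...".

A->B, B->AC, C->CA

  step 1 ⇒ step 2: CABBB ⇒ CA·B·AC·AC·AC
    A ↦ B
    B ↦ AC
    C ↦ CA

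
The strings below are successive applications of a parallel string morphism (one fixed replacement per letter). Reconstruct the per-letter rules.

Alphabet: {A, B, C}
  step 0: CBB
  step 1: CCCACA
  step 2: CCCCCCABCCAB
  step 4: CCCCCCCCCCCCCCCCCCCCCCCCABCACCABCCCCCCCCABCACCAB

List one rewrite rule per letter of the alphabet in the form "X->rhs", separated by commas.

  step 1 ⇒ step 2: CCCACA ⇒ CC·CC·CC·AB·CC·AB
    A ↦ AB
    C ↦ CC
  step 0 ⇒ step 1: CBB ⇒ CC·CA·CA
    B ↦ CA

A->AB, B->CA, C->CC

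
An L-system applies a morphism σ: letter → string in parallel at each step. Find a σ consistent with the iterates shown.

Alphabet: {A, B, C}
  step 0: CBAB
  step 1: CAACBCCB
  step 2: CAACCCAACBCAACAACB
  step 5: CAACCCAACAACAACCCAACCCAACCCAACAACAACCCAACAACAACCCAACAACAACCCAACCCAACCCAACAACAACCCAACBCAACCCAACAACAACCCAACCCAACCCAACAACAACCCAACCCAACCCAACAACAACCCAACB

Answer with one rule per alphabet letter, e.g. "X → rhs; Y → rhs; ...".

  step 1 ⇒ step 2: CAACBCCB ⇒ CAA·C·C·CAA·CB·CAA·CAA·CB
    A ↦ C
    B ↦ CB
    C ↦ CAA

A->C, B->CB, C->CAA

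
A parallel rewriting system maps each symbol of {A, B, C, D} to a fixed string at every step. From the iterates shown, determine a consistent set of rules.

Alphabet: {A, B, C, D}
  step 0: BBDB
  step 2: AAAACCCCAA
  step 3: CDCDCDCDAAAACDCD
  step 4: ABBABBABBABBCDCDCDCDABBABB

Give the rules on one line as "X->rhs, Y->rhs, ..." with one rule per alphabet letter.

A->CD, B->CC, C->A, D->BB

  step 3 ⇒ step 4: CDCDCDCDAAAACDCD ⇒ A·BB·A·BB·A·BB·A·BB·CD·CD·CD·CD·A·BB·A·BB
    A ↦ CD
    C ↦ A
    D ↦ BB
    B ↦ CC  (constrained at step 0)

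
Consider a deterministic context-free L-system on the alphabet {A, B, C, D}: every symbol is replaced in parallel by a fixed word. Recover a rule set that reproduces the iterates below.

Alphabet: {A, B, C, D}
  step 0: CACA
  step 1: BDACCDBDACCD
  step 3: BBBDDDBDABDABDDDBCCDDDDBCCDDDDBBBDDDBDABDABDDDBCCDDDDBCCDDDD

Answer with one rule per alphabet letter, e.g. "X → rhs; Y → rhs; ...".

  step 0 ⇒ step 1: CACA ⇒ BDA·CCD·BDA·CCD
    A ↦ CCD
    C ↦ BDA
    B ↦ DDD  (constrained at step 1)
    D ↦ B  (constrained at step 1)

A->CCD, B->DDD, C->BDA, D->B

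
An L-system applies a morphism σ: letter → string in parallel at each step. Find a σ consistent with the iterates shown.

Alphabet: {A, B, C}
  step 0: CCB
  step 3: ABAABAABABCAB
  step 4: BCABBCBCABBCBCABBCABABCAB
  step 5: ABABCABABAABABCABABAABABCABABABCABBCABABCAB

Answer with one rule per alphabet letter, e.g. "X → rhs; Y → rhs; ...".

  step 4 ⇒ step 5: BCABBCBCABBCBCABBCABABCAB ⇒ AB·A·BC·AB·AB·A·AB·A·BC·AB·AB·A·AB·A·BC·AB·AB·A·BC·AB·BC·AB·A·BC·AB
    A ↦ BC
    B ↦ AB
    C ↦ A

A->BC, B->AB, C->A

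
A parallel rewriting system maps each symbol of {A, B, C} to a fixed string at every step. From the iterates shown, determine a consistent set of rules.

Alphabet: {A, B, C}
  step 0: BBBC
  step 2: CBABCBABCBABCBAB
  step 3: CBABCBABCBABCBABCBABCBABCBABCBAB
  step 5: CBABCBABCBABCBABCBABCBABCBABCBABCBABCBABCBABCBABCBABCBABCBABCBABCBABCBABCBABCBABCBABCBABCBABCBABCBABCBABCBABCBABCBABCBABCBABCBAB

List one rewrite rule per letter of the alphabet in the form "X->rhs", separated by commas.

  step 2 ⇒ step 3: CBABCBABCBABCBAB ⇒ CB·AB·CB·AB·CB·AB·CB·AB·CB·AB·CB·AB·CB·AB·CB·AB
    A ↦ CB
    B ↦ AB
    C ↦ CB

A->CB, B->AB, C->CB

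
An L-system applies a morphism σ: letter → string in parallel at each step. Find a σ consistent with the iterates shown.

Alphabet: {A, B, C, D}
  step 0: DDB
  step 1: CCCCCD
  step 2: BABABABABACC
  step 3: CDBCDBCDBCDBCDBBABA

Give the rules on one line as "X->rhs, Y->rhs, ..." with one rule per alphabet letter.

A->B, B->CD, C->BA, D->CC

  step 2 ⇒ step 3: BABABABABACC ⇒ CD·B·CD·B·CD·B·CD·B·CD·B·BA·BA
    A ↦ B
    B ↦ CD
    C ↦ BA
  step 0 ⇒ step 1: DDB ⇒ CC·CC·CD
    D ↦ CC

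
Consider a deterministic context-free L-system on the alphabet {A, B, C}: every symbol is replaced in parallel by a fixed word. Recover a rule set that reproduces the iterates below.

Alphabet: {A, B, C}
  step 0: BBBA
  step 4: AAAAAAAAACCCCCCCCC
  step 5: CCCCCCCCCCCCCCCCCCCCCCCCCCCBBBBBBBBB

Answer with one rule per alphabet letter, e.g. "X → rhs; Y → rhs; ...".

A->CCC, B->A, C->B

  step 4 ⇒ step 5: AAAAAAAAACCCCCCCCC ⇒ CCC·CCC·CCC·CCC·CCC·CCC·CCC·CCC·CCC·B·B·B·B·B·B·B·B·B
    A ↦ CCC
    C ↦ B
    B ↦ A  (constrained at step 0)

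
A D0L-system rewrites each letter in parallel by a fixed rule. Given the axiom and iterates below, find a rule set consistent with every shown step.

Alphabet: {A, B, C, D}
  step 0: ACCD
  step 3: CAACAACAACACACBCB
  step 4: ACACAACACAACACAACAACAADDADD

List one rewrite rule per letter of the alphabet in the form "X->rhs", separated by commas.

A->CA, B->DD, C->A, D->CB

  step 3 ⇒ step 4: CAACAACAACACACBCB ⇒ A·CA·CA·A·CA·CA·A·CA·CA·A·CA·A·CA·A·DD·A·DD
    A ↦ CA
    B ↦ DD
    C ↦ A
    D ↦ CB  (constrained at step 0)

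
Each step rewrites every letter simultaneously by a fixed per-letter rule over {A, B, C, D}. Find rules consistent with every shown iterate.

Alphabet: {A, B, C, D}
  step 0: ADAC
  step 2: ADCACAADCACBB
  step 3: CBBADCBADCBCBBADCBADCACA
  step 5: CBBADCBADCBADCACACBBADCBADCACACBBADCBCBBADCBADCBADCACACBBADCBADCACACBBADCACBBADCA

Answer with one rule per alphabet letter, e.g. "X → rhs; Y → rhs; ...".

A->CB, B->CA, C->AD, D->B

  step 2 ⇒ step 3: ADCACAADCACBB ⇒ CB·B·AD·CB·AD·CB·CB·B·AD·CB·AD·CA·CA
    A ↦ CB
    B ↦ CA
    C ↦ AD
    D ↦ B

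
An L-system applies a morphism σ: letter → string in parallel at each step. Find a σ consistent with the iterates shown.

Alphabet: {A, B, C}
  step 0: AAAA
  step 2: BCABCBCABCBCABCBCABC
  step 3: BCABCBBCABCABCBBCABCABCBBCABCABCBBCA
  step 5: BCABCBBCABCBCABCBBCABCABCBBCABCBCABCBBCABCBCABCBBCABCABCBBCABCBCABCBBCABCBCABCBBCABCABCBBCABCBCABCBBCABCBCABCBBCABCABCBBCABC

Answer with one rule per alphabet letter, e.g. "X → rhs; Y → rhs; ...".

A->BCB, B->BC, C->A

  step 2 ⇒ step 3: BCABCBCABCBCABCBCABC ⇒ BC·A·BCB·BC·A·BC·A·BCB·BC·A·BC·A·BCB·BC·A·BC·A·BCB·BC·A
    A ↦ BCB
    B ↦ BC
    C ↦ A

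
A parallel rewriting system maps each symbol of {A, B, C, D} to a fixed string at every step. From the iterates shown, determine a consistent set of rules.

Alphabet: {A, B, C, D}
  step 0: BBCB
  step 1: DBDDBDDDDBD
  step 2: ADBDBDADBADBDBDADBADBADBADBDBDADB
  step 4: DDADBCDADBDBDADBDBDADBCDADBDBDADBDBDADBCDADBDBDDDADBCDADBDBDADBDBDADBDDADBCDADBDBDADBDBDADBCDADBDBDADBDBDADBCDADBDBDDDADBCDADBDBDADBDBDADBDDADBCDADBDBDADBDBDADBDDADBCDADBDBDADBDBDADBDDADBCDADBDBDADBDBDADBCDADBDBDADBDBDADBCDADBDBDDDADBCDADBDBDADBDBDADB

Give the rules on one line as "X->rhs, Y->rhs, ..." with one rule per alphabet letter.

  step 1 ⇒ step 2: DBDDBDDDDBD ⇒ ADB·DBD·ADB·ADB·DBD·ADB·ADB·ADB·ADB·DBD·ADB
    B ↦ DBD
    D ↦ ADB
    A ↦ CD  (constrained at step 2)
  step 0 ⇒ step 1: BBCB ⇒ DBD·DBD·DD·DBD
    C ↦ DD

A->CD, B->DBD, C->DD, D->ADB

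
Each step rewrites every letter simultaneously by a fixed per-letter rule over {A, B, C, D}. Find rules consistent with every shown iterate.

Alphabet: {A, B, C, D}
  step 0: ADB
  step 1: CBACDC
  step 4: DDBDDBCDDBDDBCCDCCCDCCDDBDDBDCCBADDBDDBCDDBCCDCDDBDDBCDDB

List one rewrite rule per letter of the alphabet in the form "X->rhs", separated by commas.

  step 0 ⇒ step 1: ADB ⇒ CBA·C·DC
    A ↦ CBA
    B ↦ DC
    D ↦ C
    C ↦ DDB  (constrained at step 1)

A->CBA, B->DC, C->DDB, D->C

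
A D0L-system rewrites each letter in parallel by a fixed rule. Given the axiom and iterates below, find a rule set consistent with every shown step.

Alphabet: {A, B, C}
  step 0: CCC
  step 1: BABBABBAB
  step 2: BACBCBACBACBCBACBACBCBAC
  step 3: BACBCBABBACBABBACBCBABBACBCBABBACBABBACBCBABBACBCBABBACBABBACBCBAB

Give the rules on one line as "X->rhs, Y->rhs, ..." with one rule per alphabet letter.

  step 2 ⇒ step 3: BACBCBACBACBCBACBACBCBAC ⇒ BAC·BC·BAB·BAC·BAB·BAC·BC·BAB·BAC·BC·BAB·BAC·BAB·BAC·BC·BAB·BAC·BC·BAB·BAC·BAB·BAC·BC·BAB
    A ↦ BC
    B ↦ BAC
    C ↦ BAB

A->BC, B->BAC, C->BAB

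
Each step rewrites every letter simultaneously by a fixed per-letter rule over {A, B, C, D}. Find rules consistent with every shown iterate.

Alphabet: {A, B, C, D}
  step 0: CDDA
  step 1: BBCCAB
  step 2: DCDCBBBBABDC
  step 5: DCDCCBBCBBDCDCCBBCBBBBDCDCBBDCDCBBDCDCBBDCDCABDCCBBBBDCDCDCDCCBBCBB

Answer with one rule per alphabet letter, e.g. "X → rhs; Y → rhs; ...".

A->AB, B->DC, C->BB, D->C

  step 1 ⇒ step 2: BBCCAB ⇒ DC·DC·BB·BB·AB·DC
    A ↦ AB
    B ↦ DC
    C ↦ BB
  step 0 ⇒ step 1: CDDA ⇒ BB·C·C·AB
    D ↦ C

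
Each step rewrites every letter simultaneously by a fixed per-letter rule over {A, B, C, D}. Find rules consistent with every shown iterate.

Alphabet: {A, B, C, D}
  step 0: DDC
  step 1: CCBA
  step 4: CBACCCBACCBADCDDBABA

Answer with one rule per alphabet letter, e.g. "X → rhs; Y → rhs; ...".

  step 0 ⇒ step 1: DDC ⇒ C·C·BA
    C ↦ BA
    D ↦ C
    A ↦ DD  (constrained at step 1)
    B ↦ DC  (constrained at step 1)

A->DD, B->DC, C->BA, D->C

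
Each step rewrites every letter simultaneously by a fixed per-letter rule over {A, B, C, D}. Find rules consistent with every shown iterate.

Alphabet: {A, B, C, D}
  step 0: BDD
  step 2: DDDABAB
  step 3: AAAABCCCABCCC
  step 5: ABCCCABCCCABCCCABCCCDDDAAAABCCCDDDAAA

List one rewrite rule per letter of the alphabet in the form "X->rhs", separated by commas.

A->AB, B->CCC, C->D, D->A

  step 2 ⇒ step 3: DDDABAB ⇒ A·A·A·AB·CCC·AB·CCC
    A ↦ AB
    B ↦ CCC
    D ↦ A
    C ↦ D  (constrained at step 3)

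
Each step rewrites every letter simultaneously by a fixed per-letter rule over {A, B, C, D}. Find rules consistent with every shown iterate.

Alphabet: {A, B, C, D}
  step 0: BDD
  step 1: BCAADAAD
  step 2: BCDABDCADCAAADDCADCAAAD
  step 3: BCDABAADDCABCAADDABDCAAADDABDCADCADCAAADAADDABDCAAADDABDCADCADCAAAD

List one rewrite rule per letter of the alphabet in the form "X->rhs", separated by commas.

A->DCA, B->BC, C->DAB, D->AAD

  step 2 ⇒ step 3: BCDABDCADCAAADDCADCAAAD ⇒ BC·DAB·AAD·DCA·BC·AAD·DAB·DCA·AAD·DAB·DCA·DCA·DCA·AAD·AAD·DAB·DCA·AAD·DAB·DCA·DCA·DCA·AAD
    A ↦ DCA
    B ↦ BC
    C ↦ DAB
    D ↦ AAD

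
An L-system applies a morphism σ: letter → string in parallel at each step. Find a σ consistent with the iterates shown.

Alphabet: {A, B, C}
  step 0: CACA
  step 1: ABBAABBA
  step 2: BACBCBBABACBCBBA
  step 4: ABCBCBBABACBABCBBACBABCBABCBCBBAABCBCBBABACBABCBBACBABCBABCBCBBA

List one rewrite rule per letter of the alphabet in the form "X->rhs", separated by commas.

A->BA, B->CB, C->AB

  step 1 ⇒ step 2: ABBAABBA ⇒ BA·CB·CB·BA·BA·CB·CB·BA
    A ↦ BA
    B ↦ CB
  step 0 ⇒ step 1: CACA ⇒ AB·BA·AB·BA
    C ↦ AB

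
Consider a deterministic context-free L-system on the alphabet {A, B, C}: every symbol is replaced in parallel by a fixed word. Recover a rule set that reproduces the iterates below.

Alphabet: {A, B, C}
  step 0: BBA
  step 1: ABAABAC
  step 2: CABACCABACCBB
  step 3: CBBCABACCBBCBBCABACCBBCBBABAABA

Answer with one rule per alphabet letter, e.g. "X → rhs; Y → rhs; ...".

  step 2 ⇒ step 3: CABACCABACCBB ⇒ CBB·C·ABA·C·CBB·CBB·C·ABA·C·CBB·CBB·ABA·ABA
    A ↦ C
    B ↦ ABA
    C ↦ CBB

A->C, B->ABA, C->CBB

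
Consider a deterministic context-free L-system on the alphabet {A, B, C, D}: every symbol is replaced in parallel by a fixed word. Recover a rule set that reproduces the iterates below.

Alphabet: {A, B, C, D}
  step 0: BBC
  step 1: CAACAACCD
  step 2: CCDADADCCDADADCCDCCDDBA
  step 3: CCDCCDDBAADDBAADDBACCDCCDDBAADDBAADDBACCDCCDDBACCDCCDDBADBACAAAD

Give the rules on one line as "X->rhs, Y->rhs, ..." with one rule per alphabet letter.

A->AD, B->CAA, C->CCD, D->DBA

  step 2 ⇒ step 3: CCDADADCCDADADCCDCCDDBA ⇒ CCD·CCD·DBA·AD·DBA·AD·DBA·CCD·CCD·DBA·AD·DBA·AD·DBA·CCD·CCD·DBA·CCD·CCD·DBA·DBA·CAA·AD
    A ↦ AD
    B ↦ CAA
    C ↦ CCD
    D ↦ DBA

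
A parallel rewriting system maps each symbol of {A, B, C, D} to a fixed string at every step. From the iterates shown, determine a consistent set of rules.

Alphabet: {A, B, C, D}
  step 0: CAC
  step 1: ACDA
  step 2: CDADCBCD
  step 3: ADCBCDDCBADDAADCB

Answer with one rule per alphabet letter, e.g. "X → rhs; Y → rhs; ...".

  step 2 ⇒ step 3: CDADCBCD ⇒ A·DCB·CD·DCB·A·DDA·A·DCB
    A ↦ CD
    B ↦ DDA
    C ↦ A
    D ↦ DCB

A->CD, B->DDA, C->A, D->DCB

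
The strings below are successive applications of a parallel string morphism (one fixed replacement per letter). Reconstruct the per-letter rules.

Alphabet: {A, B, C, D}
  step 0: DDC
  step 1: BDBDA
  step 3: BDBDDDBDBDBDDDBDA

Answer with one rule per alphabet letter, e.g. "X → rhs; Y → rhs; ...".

A->C, B->DD, C->A, D->BD

  step 0 ⇒ step 1: DDC ⇒ BD·BD·A
    C ↦ A
    D ↦ BD
    A ↦ C  (constrained at step 1)
    B ↦ DD  (constrained at step 1)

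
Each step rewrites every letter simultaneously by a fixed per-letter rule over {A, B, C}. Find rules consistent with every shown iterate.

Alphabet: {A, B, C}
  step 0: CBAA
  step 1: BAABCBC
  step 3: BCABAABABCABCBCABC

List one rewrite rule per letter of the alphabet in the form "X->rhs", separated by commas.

A->BC, B->A, C->BA

  step 0 ⇒ step 1: CBAA ⇒ BA·A·BC·BC
    A ↦ BC
    B ↦ A
    C ↦ BA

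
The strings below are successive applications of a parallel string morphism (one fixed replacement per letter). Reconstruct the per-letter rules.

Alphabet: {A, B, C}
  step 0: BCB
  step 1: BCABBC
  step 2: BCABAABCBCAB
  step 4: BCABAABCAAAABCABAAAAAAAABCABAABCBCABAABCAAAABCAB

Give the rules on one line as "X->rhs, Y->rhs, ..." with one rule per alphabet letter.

A->AA, B->BC, C->AB

  step 1 ⇒ step 2: BCABBC ⇒ BC·AB·AA·BC·BC·AB
    A ↦ AA
    B ↦ BC
    C ↦ AB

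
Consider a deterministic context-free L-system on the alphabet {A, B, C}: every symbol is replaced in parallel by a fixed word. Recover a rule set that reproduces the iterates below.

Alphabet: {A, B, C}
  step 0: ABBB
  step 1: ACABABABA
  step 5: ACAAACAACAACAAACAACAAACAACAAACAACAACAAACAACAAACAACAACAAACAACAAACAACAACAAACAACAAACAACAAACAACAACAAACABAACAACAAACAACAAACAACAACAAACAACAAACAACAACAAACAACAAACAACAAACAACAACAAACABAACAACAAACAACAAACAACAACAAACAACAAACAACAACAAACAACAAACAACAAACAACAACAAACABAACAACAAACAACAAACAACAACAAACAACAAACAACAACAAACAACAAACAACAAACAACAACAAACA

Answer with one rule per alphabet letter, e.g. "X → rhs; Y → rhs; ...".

  step 0 ⇒ step 1: ABBB ⇒ ACA·BA·BA·BA
    A ↦ ACA
    B ↦ BA
    C ↦ A  (constrained at step 1)

A->ACA, B->BA, C->A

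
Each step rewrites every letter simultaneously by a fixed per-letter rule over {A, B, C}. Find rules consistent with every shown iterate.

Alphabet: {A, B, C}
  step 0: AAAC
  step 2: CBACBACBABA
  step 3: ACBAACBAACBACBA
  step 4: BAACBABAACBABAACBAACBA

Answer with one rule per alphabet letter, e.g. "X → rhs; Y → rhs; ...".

A->BA, B->C, C->A

  step 3 ⇒ step 4: ACBAACBAACBACBA ⇒ BA·A·C·BA·BA·A·C·BA·BA·A·C·BA·A·C·BA
    A ↦ BA
    B ↦ C
    C ↦ A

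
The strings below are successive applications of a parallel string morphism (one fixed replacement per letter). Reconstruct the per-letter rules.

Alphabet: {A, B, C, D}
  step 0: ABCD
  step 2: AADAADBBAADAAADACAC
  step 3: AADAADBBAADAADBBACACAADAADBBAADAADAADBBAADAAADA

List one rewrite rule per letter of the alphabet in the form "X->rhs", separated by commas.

  step 2 ⇒ step 3: AADAADBBAADAAADACAC ⇒ AAD·AAD·BB·AAD·AAD·BB·AC·AC·AAD·AAD·BB·AAD·AAD·AAD·BB·AAD·A·AAD·A
    A ↦ AAD
    B ↦ AC
    C ↦ A
    D ↦ BB

A->AAD, B->AC, C->A, D->BB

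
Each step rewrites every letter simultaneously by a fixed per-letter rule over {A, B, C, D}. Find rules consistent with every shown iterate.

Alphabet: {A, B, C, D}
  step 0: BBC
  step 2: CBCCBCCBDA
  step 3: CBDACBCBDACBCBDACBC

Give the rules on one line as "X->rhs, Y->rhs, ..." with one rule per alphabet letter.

  step 2 ⇒ step 3: CBCCBCCBDA ⇒ CB·DA·CB·CB·DA·CB·CB·DA·C·BC
    A ↦ BC
    B ↦ DA
    C ↦ CB
    D ↦ C

A->BC, B->DA, C->CB, D->C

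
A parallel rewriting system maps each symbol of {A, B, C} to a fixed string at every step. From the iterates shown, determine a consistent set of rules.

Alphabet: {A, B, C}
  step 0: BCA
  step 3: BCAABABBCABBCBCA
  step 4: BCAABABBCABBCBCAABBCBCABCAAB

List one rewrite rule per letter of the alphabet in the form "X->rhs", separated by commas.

  step 3 ⇒ step 4: BCAABABBCABBCBCA ⇒ BC·A·AB·AB·BC·AB·BC·BC·A·AB·BC·BC·A·BC·A·AB
    A ↦ AB
    B ↦ BC
    C ↦ A

A->AB, B->BC, C->A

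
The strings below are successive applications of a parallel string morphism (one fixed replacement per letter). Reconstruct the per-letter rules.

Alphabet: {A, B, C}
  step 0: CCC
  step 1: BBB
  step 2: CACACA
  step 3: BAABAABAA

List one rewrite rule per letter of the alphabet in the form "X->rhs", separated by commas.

  step 2 ⇒ step 3: CACACA ⇒ B·AA·B·AA·B·AA
    A ↦ AA
    C ↦ B
  step 1 ⇒ step 2: BBB ⇒ CA·CA·CA
    B ↦ CA

A->AA, B->CA, C->B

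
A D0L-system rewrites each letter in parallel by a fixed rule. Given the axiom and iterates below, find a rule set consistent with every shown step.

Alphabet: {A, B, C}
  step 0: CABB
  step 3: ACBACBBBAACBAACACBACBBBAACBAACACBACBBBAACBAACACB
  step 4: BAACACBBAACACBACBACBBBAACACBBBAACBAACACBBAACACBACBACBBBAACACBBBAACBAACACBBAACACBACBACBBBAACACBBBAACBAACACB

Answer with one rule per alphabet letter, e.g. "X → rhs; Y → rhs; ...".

  step 3 ⇒ step 4: ACBACBBBAACBAACACBACBBBAACBAACACBACBBBAACBAACACB ⇒ B·AAC·ACB·B·AAC·ACB·ACB·ACB·B·B·AAC·ACB·B·B·AAC·B·AAC·ACB·B·AAC·ACB·ACB·ACB·B·B·AAC·ACB·B·B·AAC·B·AAC·ACB·B·AAC·ACB·ACB·ACB·B·B·AAC·ACB·B·B·AAC·B·AAC·ACB
    A ↦ B
    B ↦ ACB
    C ↦ AAC

A->B, B->ACB, C->AAC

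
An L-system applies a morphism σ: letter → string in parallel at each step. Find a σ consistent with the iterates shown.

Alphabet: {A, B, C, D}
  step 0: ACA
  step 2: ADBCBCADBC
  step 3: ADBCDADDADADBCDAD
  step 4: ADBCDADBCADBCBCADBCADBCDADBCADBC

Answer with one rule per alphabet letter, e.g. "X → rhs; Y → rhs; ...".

  step 3 ⇒ step 4: ADBCDADDADADBCDAD ⇒ AD·BC·DA·D·BC·AD·BC·BC·AD·BC·AD·BC·DA·D·BC·AD·BC
    A ↦ AD
    B ↦ DA
    C ↦ D
    D ↦ BC

A->AD, B->DA, C->D, D->BC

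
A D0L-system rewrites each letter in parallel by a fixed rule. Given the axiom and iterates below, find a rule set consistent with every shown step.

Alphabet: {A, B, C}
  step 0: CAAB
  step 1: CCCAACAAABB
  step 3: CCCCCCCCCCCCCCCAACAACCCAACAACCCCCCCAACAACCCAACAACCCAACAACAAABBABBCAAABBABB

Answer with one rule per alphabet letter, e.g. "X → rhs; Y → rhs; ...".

  step 0 ⇒ step 1: CAAB ⇒ CC·CAA·CAA·ABB
    A ↦ CAA
    B ↦ ABB
    C ↦ CC

A->CAA, B->ABB, C->CC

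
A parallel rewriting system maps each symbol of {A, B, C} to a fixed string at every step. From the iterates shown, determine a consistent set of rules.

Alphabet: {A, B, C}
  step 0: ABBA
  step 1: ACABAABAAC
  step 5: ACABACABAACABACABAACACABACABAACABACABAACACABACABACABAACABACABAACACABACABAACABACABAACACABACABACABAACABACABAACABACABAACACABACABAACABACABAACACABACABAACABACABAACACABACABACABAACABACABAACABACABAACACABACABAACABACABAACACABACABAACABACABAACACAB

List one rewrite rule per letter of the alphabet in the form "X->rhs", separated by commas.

A->AC, B->ABA, C->AB

  step 0 ⇒ step 1: ABBA ⇒ AC·ABA·ABA·AC
    A ↦ AC
    B ↦ ABA
    C ↦ AB  (constrained at step 1)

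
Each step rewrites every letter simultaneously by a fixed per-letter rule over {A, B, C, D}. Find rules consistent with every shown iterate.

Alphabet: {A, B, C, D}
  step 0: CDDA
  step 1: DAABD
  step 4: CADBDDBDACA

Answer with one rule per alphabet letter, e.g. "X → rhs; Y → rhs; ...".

A->BD, B->C, C->D, D->A

  step 0 ⇒ step 1: CDDA ⇒ D·A·A·BD
    A ↦ BD
    C ↦ D
    D ↦ A
    B ↦ C  (constrained at step 1)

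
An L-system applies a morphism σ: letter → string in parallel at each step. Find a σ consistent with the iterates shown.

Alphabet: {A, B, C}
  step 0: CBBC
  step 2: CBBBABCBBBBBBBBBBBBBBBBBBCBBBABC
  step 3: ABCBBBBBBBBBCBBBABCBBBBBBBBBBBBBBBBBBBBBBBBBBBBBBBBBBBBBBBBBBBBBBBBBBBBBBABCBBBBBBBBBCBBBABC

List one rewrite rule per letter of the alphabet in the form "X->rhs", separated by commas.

A->C, B->BBB, C->ABC

  step 2 ⇒ step 3: CBBBABCBBBBBBBBBBBBBBBBBBCBBBABC ⇒ ABC·BBB·BBB·BBB·C·BBB·ABC·BBB·BBB·BBB·BBB·BBB·BBB·BBB·BBB·BBB·BBB·BBB·BBB·BBB·BBB·BBB·BBB·BBB·BBB·ABC·BBB·BBB·BBB·C·BBB·ABC
    A ↦ C
    B ↦ BBB
    C ↦ ABC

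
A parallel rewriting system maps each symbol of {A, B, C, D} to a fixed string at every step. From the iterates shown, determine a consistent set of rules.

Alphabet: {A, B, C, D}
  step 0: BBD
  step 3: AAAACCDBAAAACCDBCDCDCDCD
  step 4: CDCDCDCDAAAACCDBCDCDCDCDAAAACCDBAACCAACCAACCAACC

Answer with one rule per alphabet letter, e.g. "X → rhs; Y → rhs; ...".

A->CD, B->DB, C->AA, D->CC

  step 3 ⇒ step 4: AAAACCDBAAAACCDBCDCDCDCD ⇒ CD·CD·CD·CD·AA·AA·CC·DB·CD·CD·CD·CD·AA·AA·CC·DB·AA·CC·AA·CC·AA·CC·AA·CC
    A ↦ CD
    B ↦ DB
    C ↦ AA
    D ↦ CC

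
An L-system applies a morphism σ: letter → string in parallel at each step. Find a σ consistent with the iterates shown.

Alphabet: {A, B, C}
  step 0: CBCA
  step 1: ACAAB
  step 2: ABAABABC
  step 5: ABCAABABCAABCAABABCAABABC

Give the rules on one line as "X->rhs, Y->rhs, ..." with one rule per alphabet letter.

  step 1 ⇒ step 2: ACAAB ⇒ AB·A·AB·AB·C
    A ↦ AB
    B ↦ C
    C ↦ A

A->AB, B->C, C->A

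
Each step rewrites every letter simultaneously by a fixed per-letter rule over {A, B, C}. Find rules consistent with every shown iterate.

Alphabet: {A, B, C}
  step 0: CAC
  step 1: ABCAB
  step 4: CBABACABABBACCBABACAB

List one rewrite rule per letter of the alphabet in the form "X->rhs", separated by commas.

  step 0 ⇒ step 1: CAC ⇒ AB·C·AB
    A ↦ C
    C ↦ AB
    B ↦ BA  (constrained at step 1)

A->C, B->BA, C->AB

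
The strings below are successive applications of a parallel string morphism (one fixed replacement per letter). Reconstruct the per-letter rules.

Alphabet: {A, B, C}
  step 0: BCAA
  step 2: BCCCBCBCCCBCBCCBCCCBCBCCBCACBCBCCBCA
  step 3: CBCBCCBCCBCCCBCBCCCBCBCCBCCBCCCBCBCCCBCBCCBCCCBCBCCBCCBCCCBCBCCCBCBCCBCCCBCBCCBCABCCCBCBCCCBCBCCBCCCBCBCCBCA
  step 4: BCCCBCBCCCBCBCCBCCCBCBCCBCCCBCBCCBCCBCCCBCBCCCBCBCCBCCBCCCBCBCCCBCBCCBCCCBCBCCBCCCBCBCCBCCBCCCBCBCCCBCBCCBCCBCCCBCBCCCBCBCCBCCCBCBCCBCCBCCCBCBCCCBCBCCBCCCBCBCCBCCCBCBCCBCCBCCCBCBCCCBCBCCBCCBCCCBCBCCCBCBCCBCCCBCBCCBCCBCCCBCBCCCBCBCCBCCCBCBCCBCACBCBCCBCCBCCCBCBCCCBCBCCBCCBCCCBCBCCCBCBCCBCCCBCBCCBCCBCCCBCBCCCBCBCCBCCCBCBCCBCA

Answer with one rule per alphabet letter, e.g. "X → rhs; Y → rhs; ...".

A->BCA, B->CBC, C->BCC

  step 3 ⇒ step 4: CBCBCCBCCBCCCBCBCCCBCBCCBCCBCCCBCBCCCBCBCCBCCCBCBCCBCCBCCCBCBCCCBCBCCBCCCBCBCCBCABCCCBCBCCCBCBCCBCCCBCBCCBCA ⇒ BCC·CBC·BCC·CBC·BCC·BCC·CBC·BCC·BCC·CBC·BCC·BCC·BCC·CBC·BCC·CBC·BCC·BCC·BCC·CBC·BCC·CBC·BCC·BCC·CBC·BCC·BCC·CBC·BCC·BCC·BCC·CBC·BCC·CBC·BCC·BCC·BCC·CBC·BCC·CBC·BCC·BCC·CBC·BCC·BCC·BCC·CBC·BCC·CBC·BCC·BCC·CBC·BCC·BCC·CBC·BCC·BCC·BCC·CBC·BCC·CBC·BCC·BCC·BCC·CBC·BCC·CBC·BCC·BCC·CBC·BCC·BCC·BCC·CBC·BCC·CBC·BCC·BCC·CBC·BCC·BCA·CBC·BCC·BCC·BCC·CBC·BCC·CBC·BCC·BCC·BCC·CBC·BCC·CBC·BCC·BCC·CBC·BCC·BCC·BCC·CBC·BCC·CBC·BCC·BCC·CBC·BCC·BCA
    A ↦ BCA
    B ↦ CBC
    C ↦ BCC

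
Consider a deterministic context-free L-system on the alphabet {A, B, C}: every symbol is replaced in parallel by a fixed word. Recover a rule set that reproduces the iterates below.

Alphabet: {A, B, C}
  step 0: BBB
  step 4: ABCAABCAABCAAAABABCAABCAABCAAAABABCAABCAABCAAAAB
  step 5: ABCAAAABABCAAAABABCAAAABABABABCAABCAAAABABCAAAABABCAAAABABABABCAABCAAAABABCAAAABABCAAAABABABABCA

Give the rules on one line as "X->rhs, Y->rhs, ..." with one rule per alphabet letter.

  step 4 ⇒ step 5: ABCAABCAABCAAAABABCAABCAABCAAAABABCAABCAABCAAAAB ⇒ AB·CA·AA·AB·AB·CA·AA·AB·AB·CA·AA·AB·AB·AB·AB·CA·AB·CA·AA·AB·AB·CA·AA·AB·AB·CA·AA·AB·AB·AB·AB·CA·AB·CA·AA·AB·AB·CA·AA·AB·AB·CA·AA·AB·AB·AB·AB·CA
    A ↦ AB
    B ↦ CA
    C ↦ AA

A->AB, B->CA, C->AA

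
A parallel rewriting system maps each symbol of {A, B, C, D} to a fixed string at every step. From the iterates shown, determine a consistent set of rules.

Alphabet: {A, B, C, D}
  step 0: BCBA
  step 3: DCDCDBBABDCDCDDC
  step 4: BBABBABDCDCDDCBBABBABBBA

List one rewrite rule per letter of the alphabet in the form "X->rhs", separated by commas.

  step 3 ⇒ step 4: DCDCDBBABDCDCDDC ⇒ B·BA·B·BA·B·DC·DC·D·DC·B·BA·B·BA·B·B·BA
    A ↦ D
    B ↦ DC
    C ↦ BA
    D ↦ B

A->D, B->DC, C->BA, D->B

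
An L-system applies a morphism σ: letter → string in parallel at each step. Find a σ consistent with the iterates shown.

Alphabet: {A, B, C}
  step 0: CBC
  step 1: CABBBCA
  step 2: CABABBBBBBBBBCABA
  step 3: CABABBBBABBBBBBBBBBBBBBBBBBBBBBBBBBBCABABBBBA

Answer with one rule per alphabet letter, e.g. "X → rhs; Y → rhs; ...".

A->BA, B->BBB, C->CA

  step 2 ⇒ step 3: CABABBBBBBBBBCABA ⇒ CA·BA·BBB·BA·BBB·BBB·BBB·BBB·BBB·BBB·BBB·BBB·BBB·CA·BA·BBB·BA
    A ↦ BA
    B ↦ BBB
    C ↦ CA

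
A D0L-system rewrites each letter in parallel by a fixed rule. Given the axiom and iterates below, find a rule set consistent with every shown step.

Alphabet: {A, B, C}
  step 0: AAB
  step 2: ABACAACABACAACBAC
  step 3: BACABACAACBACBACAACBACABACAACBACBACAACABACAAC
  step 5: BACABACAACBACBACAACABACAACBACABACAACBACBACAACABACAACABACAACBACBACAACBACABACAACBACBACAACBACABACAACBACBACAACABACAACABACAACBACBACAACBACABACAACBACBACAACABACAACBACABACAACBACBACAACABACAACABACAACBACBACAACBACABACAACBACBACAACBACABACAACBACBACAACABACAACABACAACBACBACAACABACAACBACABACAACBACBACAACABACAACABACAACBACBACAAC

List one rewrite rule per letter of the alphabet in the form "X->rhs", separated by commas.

A->BAC, B->A, C->AAC

  step 2 ⇒ step 3: ABACAACABACAACBAC ⇒ BAC·A·BAC·AAC·BAC·BAC·AAC·BAC·A·BAC·AAC·BAC·BAC·AAC·A·BAC·AAC
    A ↦ BAC
    B ↦ A
    C ↦ AAC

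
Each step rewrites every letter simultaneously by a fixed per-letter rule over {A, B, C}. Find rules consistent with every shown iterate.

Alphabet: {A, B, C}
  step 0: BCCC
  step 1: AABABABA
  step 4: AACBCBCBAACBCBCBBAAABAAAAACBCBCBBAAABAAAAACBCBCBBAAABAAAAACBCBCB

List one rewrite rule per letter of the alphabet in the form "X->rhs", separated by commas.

  step 0 ⇒ step 1: BCCC ⇒ AA·BA·BA·BA
    B ↦ AA
    C ↦ BA
    A ↦ CB  (constrained at step 1)

A->CB, B->AA, C->BA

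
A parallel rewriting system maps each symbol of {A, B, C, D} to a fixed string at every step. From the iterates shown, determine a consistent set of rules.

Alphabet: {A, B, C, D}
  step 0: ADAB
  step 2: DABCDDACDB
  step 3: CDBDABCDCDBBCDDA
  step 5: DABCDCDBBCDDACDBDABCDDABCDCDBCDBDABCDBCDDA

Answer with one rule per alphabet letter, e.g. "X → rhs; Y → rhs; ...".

  step 2 ⇒ step 3: DABCDDACDB ⇒ CD·B·DA·B·CD·CD·B·B·CD·DA
    A ↦ B
    B ↦ DA
    C ↦ B
    D ↦ CD

A->B, B->DA, C->B, D->CD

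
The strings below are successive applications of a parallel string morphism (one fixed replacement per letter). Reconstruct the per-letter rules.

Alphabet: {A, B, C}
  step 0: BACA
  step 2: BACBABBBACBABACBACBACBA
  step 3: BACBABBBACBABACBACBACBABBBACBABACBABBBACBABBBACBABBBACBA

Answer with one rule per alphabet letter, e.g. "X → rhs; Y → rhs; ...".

  step 2 ⇒ step 3: BACBABBBACBABACBACBACBA ⇒ BAC·BA·BB·BAC·BA·BAC·BAC·BAC·BA·BB·BAC·BA·BAC·BA·BB·BAC·BA·BB·BAC·BA·BB·BAC·BA
    A ↦ BA
    B ↦ BAC
    C ↦ BB

A->BA, B->BAC, C->BB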